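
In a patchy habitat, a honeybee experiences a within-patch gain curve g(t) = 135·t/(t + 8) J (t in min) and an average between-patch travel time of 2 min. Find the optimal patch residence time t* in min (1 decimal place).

4.0 min

Maximise g(t)/(T+t): set derivative to zero → g'(t)(T+t) = g(t).
g'(t) = 135·8/(t + 8)². Setting 135·8/(t+8)² = 135t/[(t+8)(2+t)] gives 8(2+t) = t(t+8), so t² = 8×2 = 16.
t* = √16 = 4 min.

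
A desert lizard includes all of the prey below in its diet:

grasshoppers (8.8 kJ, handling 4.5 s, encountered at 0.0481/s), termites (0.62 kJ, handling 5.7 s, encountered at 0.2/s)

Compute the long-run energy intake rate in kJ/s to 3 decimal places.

0.232 kJ/s

R = Σλ_iE_i / (1 + Σλ_ih_i)
Numerator: 0.0481×8.8 + 0.2×0.62 = 0.5473
Denominator: 1 + 0.0481×4.5 + 0.2×5.7 = 2.356
R = 0.5473/2.356 = 0.2322 kJ/s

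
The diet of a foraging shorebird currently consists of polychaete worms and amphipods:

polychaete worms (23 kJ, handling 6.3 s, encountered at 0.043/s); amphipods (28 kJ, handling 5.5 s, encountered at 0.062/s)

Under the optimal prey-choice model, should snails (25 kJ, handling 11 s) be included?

Yes

Current rate: (0.043×23 + 0.062×28)/(1 + 0.043×6.3 + 0.062×5.5) = 1.691 kJ/s.
Profitability of snails: 25/11 = 2.273 kJ/s.
2.273 > 1.691, so adding snails raises the average — include it.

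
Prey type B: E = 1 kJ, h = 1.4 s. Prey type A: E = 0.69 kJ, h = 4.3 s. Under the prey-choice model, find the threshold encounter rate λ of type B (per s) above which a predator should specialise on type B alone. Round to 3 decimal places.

0.207 per s

The zero-one rule: include type A iff E₂/h₂ > λE₁/(1+λh₁). Equality gives the switch point.
λE₁h₂ = E₂ + λE₂h₁ ⇒ λ = E₂/(E₁h₂ − E₂h₁) = 0.69/(4.3 − 0.966) = 0.207 per s.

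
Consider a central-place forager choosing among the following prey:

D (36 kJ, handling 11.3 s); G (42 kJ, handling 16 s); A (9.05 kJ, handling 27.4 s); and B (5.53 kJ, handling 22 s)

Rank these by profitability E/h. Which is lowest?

Profitability E/h (kJ/s): D = 36/11.3 = 3.19, G = 42/16 = 2.62, A = 9.05/27.4 = 0.33, B = 5.53/22 = 0.251.
Ranked: D > G > A > B.

B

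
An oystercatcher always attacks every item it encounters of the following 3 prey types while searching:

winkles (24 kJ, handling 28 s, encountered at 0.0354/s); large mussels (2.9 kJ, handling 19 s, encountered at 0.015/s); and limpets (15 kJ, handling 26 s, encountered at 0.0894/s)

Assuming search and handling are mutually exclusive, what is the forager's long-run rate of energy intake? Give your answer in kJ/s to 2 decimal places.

0.49 kJ/s

Energy encountered per unit search time: 0.0354×24 + 0.015×2.9 + 0.0894×15 = 2.234 kJ/s.
Handling time per unit search time: 0.0354×28 + 0.015×19 + 0.0894×26 = 3.601.
Rate = 2.234/(1 + 3.601) = 0.4856 kJ/s.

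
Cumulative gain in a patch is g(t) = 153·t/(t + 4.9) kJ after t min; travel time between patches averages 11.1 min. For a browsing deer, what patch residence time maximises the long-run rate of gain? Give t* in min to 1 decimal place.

By the marginal value theorem, leave when the instantaneous gain rate g'(t) equals the habitat-wide average g(t)/(T + t).
g'(t) = 153·4.9/(t + 4.9)². Setting 153·4.9/(t+4.9)² = 153t/[(t+4.9)(11.1+t)] gives 4.9(11.1+t) = t(t+4.9), so t² = 4.9×11.1 = 54.39.
t* = √54.39 = 7.375 min.

7.4 min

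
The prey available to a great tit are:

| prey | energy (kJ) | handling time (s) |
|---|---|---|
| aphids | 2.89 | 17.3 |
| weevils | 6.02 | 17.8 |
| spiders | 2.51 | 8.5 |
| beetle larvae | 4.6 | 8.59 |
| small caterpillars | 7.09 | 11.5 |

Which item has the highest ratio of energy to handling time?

small caterpillars

Profitability E/h (kJ/s): aphids = 2.89/17.3 = 0.167, weevils = 6.02/17.8 = 0.338, spiders = 2.51/8.5 = 0.295, beetle larvae = 4.6/8.59 = 0.536, small caterpillars = 7.09/11.5 = 0.617.
Ranked: small caterpillars > beetle larvae > weevils > spiders > aphids.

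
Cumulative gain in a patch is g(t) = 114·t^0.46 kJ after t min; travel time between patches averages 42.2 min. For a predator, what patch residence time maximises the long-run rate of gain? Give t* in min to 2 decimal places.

35.95 min

Optimal t* satisfies g'(t*) = g(t*)/(T + t*).
g'(t) = 0.46·114·t^-0.54. Setting 0.46·114·t^-0.54 = 114·t^0.46/(42.2+t) gives 0.46(42.2+t) = t, so 0.54·t = 0.46×42.2.
t* = 0.46×42.2/0.54 = 35.95 min.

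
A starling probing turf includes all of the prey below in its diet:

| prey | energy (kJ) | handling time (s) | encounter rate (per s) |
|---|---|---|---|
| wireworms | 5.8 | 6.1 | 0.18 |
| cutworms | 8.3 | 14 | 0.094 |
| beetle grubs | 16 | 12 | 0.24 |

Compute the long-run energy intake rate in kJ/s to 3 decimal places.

Energy encountered per unit search time: 0.18×5.8 + 0.094×8.3 + 0.24×16 = 5.664 kJ/s.
Handling time per unit search time: 0.18×6.1 + 0.094×14 + 0.24×12 = 5.294.
Rate = 5.664/(1 + 5.294) = 0.8999 kJ/s.

0.900 kJ/s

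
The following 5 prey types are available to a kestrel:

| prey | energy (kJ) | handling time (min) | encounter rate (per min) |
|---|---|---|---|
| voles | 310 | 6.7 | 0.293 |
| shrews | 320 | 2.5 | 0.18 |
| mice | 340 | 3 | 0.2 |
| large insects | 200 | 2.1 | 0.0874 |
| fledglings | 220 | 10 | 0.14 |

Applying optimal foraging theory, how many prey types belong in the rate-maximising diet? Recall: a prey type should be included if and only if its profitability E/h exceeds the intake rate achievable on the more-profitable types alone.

Profitabilities (E/h, kJ/min): shrews 128, mice 113, large insects 95.2, voles 46.3, fledglings 22. Add prey in this order while the next type's profitability exceeds the intake rate on those already taken.
Rate on top 1: 39.72. mice: 113 > 39.72 → include.
Rate on top 2: 61.27. large insects: 95.2 > 61.27 → include.
Rate on top 3: 64.06. voles: 46.3 < 64.06 → exclude; stop.
Optimal diet: shrews, mice, large insects — 3 of 5 types.

3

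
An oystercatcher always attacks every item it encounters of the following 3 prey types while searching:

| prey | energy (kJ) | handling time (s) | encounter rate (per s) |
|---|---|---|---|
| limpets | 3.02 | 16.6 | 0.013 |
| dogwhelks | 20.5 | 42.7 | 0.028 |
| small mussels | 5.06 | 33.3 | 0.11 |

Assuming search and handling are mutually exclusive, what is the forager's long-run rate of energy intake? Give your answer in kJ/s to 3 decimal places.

0.193 kJ/s

R = (0.013×3.02 + 0.028×20.5 + 0.11×5.06) / (1 + 0.013×16.6 + 0.028×42.7 + 0.11×33.3) = 1.17/6.074 = 0.1926 kJ/s.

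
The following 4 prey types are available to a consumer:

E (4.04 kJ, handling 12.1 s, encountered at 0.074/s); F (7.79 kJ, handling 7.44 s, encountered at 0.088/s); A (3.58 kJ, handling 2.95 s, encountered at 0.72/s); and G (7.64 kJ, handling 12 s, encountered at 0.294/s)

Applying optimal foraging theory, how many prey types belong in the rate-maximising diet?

2

E/h in descending order: A 1.21, F 1.05, G 0.637, E 0.334 kJ/s. The optimal diet is the largest prefix of this list for which every included type satisfies E_i/h_i > R on the types above it.
Rate on top 1: 0.8251. F: 1.05 > 0.8251 → include.
Rate on top 2: 0.8636. G: 0.637 < 0.8636 → exclude; stop.
Optimal diet: A, F — 2 of 4 types.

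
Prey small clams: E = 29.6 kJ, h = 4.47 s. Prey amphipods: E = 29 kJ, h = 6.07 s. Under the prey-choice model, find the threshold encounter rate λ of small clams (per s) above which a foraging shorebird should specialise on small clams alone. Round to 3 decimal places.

Drop amphipods once their profitability E₂/h₂ falls below the rate achievable on small clams alone: E₂/h₂ = λE₁/(1 + λh₁).
Solve for λ: λE₁h₂ = E₂(1 + λh₁) → λ(E₁h₂ − E₂h₁) = E₂ → λ = E₂/(E₁h₂ − E₂h₁).
λ = 29/(29.6×6.07 − 29×4.47) = 29/50.04 = 0.5795 per s.

0.580 per s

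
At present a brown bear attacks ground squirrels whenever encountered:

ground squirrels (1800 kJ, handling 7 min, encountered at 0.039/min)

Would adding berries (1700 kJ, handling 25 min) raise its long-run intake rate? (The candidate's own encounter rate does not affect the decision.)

Yes

On ground squirrels alone, R = ΣλE/(1+Σλh) = 70.2/1.273 = 55.15 kJ/min.
berries: E/h = 1700/25 = 68 kJ/min.
68 > 55.15, so adding berries raises the average — include it.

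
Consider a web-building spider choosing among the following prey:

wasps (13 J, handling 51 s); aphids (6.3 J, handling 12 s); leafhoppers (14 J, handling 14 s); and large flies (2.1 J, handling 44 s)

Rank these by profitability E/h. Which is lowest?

large flies

Profitability E/h (J/s): wasps = 13/51 = 0.255, aphids = 6.3/12 = 0.525, leafhoppers = 14/14 = 1, large flies = 2.1/44 = 0.0477.
Ranked: leafhoppers > aphids > wasps > large flies.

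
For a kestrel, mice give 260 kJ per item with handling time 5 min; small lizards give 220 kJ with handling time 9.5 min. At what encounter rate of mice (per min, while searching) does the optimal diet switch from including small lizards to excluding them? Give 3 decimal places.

The zero-one rule: include small lizards iff E₂/h₂ > λE₁/(1+λh₁). Equality gives the switch point.
λE₁h₂ = E₂ + λE₂h₁ ⇒ λ = E₂/(E₁h₂ − E₂h₁) = 220/(2470 − 1100) = 0.1606 per min.

0.161 per min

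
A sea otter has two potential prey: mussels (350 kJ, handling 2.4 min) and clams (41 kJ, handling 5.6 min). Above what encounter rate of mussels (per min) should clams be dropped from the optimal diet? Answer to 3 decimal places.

Drop clams once their profitability E₂/h₂ falls below the rate achievable on mussels alone: E₂/h₂ = λE₁/(1 + λh₁).
Solve for λ: λE₁h₂ = E₂(1 + λh₁) → λ(E₁h₂ − E₂h₁) = E₂ → λ = E₂/(E₁h₂ − E₂h₁).
λ = 41/(350×5.6 − 41×2.4) = 41/1862 = 0.02202 per min.

0.022 per min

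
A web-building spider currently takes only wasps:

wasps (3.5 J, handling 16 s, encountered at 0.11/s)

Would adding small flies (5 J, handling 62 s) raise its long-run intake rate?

Intake rate on the current diet: R = (0.11×3.5) / (1 + 0.11×16) = 0.385/2.76 = 0.1395 J/s.
small flies: E/h = 5/62 = 0.08065 J/s.
0.08065 < 0.1395, so adding small flies would lower the average — exclude it.

No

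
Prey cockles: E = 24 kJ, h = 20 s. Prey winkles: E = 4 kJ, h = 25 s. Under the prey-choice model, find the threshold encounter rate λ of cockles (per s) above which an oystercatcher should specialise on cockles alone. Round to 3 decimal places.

Drop winkles once their profitability E₂/h₂ falls below the rate achievable on cockles alone: E₂/h₂ = λE₁/(1 + λh₁).
Solve for λ: λE₁h₂ = E₂(1 + λh₁) → λ(E₁h₂ − E₂h₁) = E₂ → λ = E₂/(E₁h₂ − E₂h₁).
λ = 4/(24×25 − 4×20) = 4/520 = 0.007692 per s.

0.008 per s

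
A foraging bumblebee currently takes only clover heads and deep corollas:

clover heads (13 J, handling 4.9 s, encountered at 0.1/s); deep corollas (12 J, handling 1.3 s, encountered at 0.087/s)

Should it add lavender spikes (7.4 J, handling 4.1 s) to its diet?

Intake rate on the current diet: R = (0.1×13 + 0.087×12) / (1 + 0.1×4.9 + 0.087×1.3) = 2.344/1.603 = 1.462 J/s.
Profitability of lavender spikes: 7.4/4.1 = 1.805 J/s.
1.805 > 1.462, so adding lavender spikes raises the average — include it.

Yes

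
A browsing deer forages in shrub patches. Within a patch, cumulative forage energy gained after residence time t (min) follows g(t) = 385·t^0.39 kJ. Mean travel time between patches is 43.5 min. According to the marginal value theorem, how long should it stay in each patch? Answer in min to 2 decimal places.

27.81 min

By the marginal value theorem, leave when the instantaneous gain rate g'(t) equals the habitat-wide average g(t)/(T + t).
g'(t) = 0.39·385·t^-0.61. Setting 0.39·385·t^-0.61 = 385·t^0.39/(43.5+t) gives 0.39(43.5+t) = t, so 0.61·t = 0.39×43.5.
t* = 0.39×43.5/0.61 = 27.81 min.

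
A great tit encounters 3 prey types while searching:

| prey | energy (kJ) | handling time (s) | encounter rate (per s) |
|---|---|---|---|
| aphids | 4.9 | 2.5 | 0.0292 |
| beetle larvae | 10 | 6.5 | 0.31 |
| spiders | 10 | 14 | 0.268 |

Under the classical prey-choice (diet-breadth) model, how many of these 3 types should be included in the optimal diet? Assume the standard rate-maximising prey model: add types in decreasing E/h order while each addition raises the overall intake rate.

Profitabilities (E/h, kJ/s): aphids 1.96, beetle larvae 1.54, spiders 0.714. Add prey in this order while the next type's profitability exceeds the intake rate on those already taken.
Rate on top 1: 0.1333. beetle larvae: 1.54 > 0.1333 → include.
Rate on top 2: 1.05. spiders: 0.714 < 1.05 → exclude; stop.
Optimal diet: aphids, beetle larvae — 2 of 3 types.

2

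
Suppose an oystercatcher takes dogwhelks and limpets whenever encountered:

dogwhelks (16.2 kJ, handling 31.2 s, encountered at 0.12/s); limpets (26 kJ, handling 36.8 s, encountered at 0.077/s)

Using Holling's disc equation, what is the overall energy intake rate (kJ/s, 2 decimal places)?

0.52 kJ/s

Energy encountered per unit search time: 0.12×16.2 + 0.077×26 = 3.946 kJ/s.
Handling time per unit search time: 0.12×31.2 + 0.077×36.8 = 6.578.
Rate = 3.946/(1 + 6.578) = 0.5207 kJ/s.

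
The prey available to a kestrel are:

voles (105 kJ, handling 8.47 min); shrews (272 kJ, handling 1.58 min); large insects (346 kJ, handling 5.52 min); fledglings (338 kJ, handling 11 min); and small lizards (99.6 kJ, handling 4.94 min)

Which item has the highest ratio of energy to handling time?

Profitability E/h (kJ/min): voles = 105/8.47 = 12.4, shrews = 272/1.58 = 172, large insects = 346/5.52 = 62.7, fledglings = 338/11 = 30.7, small lizards = 99.6/4.94 = 20.2.
Ranked: shrews > large insects > fledglings > small lizards > voles.

shrews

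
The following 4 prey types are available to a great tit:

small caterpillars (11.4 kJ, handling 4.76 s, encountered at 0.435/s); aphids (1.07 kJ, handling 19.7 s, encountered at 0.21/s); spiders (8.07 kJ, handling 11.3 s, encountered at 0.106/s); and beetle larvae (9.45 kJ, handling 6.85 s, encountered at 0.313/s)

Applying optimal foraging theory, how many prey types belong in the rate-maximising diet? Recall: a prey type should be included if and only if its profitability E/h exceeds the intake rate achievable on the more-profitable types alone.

Profitabilities (E/h, kJ/s): small caterpillars 2.39, beetle larvae 1.38, spiders 0.714, aphids 0.0543. Add prey in this order while the next type's profitability exceeds the intake rate on those already taken.
Rate on top 1: 1.615. beetle larvae: 1.38 < 1.615 → exclude; stop.
Optimal diet: small caterpillars — 1 of 4 types.

1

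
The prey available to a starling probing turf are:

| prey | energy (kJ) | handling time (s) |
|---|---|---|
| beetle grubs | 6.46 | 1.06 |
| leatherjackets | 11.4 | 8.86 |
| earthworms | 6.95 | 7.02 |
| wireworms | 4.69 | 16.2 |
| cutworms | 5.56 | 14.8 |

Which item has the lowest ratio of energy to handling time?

In descending order of E/h:
beetle grubs: 6.46/1.06 = 6.09 kJ/s
leatherjackets: 11.4/8.86 = 1.29 kJ/s
earthworms: 6.95/7.02 = 0.99 kJ/s
cutworms: 5.56/14.8 = 0.376 kJ/s
wireworms: 4.69/16.2 = 0.29 kJ/s

wireworms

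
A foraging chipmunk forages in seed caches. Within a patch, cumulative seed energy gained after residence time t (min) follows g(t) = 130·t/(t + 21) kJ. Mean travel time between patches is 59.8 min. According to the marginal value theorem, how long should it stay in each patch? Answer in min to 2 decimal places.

Maximise g(t)/(T+t): set derivative to zero → g'(t)(T+t) = g(t).
g'(t) = 130·21/(t + 21)². Setting 130·21/(t+21)² = 130t/[(t+21)(59.8+t)] gives 21(59.8+t) = t(t+21), so t² = 21×59.8 = 1256.
t* = √1256 = 35.44 min.

35.44 min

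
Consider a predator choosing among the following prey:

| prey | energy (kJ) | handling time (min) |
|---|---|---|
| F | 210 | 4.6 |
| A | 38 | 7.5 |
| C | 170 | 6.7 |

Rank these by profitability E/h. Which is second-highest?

C

In descending order of E/h:
F: 210/4.6 = 45.7 kJ/min
C: 170/6.7 = 25.4 kJ/min
A: 38/7.5 = 5.07 kJ/min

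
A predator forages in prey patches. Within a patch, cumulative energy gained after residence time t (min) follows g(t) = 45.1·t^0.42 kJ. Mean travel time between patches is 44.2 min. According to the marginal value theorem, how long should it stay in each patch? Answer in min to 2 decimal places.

32.01 min

Maximise g(t)/(T+t): set derivative to zero → g'(t)(T+t) = g(t).
g'(t) = 0.42·45.1·t^-0.58. Setting 0.42·45.1·t^-0.58 = 45.1·t^0.42/(44.2+t) gives 0.42(44.2+t) = t, so 0.58·t = 0.42×44.2.
t* = 0.42×44.2/0.58 = 32.01 min.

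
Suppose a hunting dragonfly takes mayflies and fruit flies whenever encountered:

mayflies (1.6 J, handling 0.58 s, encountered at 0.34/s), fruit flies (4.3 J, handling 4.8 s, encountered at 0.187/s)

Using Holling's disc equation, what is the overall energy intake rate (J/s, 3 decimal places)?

0.644 J/s

R = Σλ_iE_i / (1 + Σλ_ih_i)
Numerator: 0.34×1.6 + 0.187×4.3 = 1.348
Denominator: 1 + 0.34×0.58 + 0.187×4.8 = 2.095
R = 1.348/2.095 = 0.6435 J/s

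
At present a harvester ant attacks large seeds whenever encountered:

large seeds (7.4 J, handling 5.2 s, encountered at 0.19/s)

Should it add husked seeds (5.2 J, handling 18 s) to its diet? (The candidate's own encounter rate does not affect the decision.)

Intake rate on the current diet: R = (0.19×7.4) / (1 + 0.19×5.2) = 1.406/1.988 = 0.7072 J/s.
husked seeds: E/h = 5.2/18 = 0.2889 J/s.
0.2889 < 0.7072, so adding husked seeds would lower the average — exclude it.

No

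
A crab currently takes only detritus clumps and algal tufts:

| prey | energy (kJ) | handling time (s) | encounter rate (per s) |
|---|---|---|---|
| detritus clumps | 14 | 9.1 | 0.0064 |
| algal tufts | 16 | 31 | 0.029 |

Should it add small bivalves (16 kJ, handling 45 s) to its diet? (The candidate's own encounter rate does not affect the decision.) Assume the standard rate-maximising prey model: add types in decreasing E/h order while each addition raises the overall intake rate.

Yes

On detritus clumps and algal tufts alone, R = ΣλE/(1+Σλh) = 0.5536/1.957 = 0.2828 kJ/s.
Profitability of small bivalves: 16/45 = 0.3556 kJ/s.
Since 0.3556 > R, including small bivalves increases the long-run rate.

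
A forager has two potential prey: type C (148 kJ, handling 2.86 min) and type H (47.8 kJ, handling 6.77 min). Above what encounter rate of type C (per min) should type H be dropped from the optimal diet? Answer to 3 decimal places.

At the threshold, the rate on type C alone equals the profitability of type H: λ·148/(1 + λ·2.86) = 47.8/6.77 = 7.061.
Rearranging, λ(148 − 7.061×2.86) = 7.061, so λ = 7.061/127.8 = 0.05524 per min.

0.055 per min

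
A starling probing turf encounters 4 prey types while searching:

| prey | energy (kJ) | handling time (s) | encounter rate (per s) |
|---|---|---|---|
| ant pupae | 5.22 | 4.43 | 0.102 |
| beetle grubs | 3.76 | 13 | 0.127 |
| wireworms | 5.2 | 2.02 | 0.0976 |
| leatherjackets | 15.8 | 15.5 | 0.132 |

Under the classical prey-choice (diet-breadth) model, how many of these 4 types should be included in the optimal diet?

3

Rank by E/h (kJ/s): wireworms 2.57, ant pupae 1.18, leatherjackets 1.02, beetle grubs 0.289. Include each in turn until the next type's E/h falls below the running intake rate.
Rate on top 1: 0.4239. ant pupae: 1.18 > 0.4239 → include.
Rate on top 2: 0.6307. leatherjackets: 1.02 > 0.6307 → include.
Rate on top 3: 0.8459. beetle grubs: 0.289 < 0.8459 → exclude; stop.
Optimal diet: wireworms, ant pupae, leatherjackets — 3 of 4 types.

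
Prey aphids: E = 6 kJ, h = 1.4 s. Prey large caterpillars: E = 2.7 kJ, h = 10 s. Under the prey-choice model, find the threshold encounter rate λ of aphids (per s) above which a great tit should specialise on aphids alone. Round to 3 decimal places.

Drop large caterpillars once their profitability E₂/h₂ falls below the rate achievable on aphids alone: E₂/h₂ = λE₁/(1 + λh₁).
Solve for λ: λE₁h₂ = E₂(1 + λh₁) → λ(E₁h₂ − E₂h₁) = E₂ → λ = E₂/(E₁h₂ − E₂h₁).
λ = 2.7/(6×10 − 2.7×1.4) = 2.7/56.22 = 0.04803 per s.

0.048 per s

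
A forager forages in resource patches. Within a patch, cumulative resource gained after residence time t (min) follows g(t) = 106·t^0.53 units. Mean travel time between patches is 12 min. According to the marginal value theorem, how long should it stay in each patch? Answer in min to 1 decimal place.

13.5 min

By the marginal value theorem, leave when the instantaneous gain rate g'(t) equals the habitat-wide average g(t)/(T + t).
g'(t) = 0.53·106·t^-0.47. Setting 0.53·106·t^-0.47 = 106·t^0.53/(12+t) gives 0.53(12+t) = t, so 0.47·t = 0.53×12.
t* = 0.53×12/0.47 = 13.53 min.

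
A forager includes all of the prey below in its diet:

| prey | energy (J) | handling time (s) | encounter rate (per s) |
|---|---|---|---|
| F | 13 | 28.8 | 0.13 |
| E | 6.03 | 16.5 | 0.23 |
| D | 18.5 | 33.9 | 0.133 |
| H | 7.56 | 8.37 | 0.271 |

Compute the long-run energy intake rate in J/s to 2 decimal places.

R = Σλ_iE_i / (1 + Σλ_ih_i)
Numerator: 0.13×13 + 0.23×6.03 + 0.133×18.5 + 0.271×7.56 = 7.586
Denominator: 1 + 0.13×28.8 + 0.23×16.5 + 0.133×33.9 + 0.271×8.37 = 15.32
R = 7.586/15.32 = 0.4953 J/s

0.50 J/s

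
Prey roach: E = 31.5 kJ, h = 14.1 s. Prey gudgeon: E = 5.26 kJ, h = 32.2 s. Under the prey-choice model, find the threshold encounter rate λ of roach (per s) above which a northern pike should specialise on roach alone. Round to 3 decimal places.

Drop gudgeon once their profitability E₂/h₂ falls below the rate achievable on roach alone: E₂/h₂ = λE₁/(1 + λh₁).
Solve for λ: λE₁h₂ = E₂(1 + λh₁) → λ(E₁h₂ − E₂h₁) = E₂ → λ = E₂/(E₁h₂ − E₂h₁).
λ = 5.26/(31.5×32.2 − 5.26×14.1) = 5.26/940.1 = 0.005595 per s.

0.006 per s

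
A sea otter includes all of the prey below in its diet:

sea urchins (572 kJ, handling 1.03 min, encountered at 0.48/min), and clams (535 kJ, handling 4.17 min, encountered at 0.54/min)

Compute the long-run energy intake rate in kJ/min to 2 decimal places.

150.41 kJ/min

R = Σλ_iE_i / (1 + Σλ_ih_i)
Numerator: 0.48×572 + 0.54×535 = 563.5
Denominator: 1 + 0.48×1.03 + 0.54×4.17 = 3.746
R = 563.5/3.746 = 150.4 kJ/min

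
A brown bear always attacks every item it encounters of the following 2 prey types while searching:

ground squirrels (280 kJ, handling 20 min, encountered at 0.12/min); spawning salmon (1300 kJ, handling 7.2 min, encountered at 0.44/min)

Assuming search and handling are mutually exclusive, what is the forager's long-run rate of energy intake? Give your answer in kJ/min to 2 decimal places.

R = Σλ_iE_i / (1 + Σλ_ih_i)
Numerator: 0.12×280 + 0.44×1300 = 605.6
Denominator: 1 + 0.12×20 + 0.44×7.2 = 6.568
R = 605.6/6.568 = 92.2 kJ/min

92.20 kJ/min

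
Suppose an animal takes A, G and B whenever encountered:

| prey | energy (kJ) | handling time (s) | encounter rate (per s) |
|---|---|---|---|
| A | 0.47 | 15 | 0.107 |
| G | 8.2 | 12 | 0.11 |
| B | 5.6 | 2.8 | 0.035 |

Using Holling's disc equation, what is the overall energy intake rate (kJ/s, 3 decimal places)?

R = Σλ_iE_i / (1 + Σλ_ih_i)
Numerator: 0.107×0.47 + 0.11×8.2 + 0.035×5.6 = 1.148
Denominator: 1 + 0.107×15 + 0.11×12 + 0.035×2.8 = 4.023
R = 1.148/4.023 = 0.2854 kJ/s

0.285 kJ/s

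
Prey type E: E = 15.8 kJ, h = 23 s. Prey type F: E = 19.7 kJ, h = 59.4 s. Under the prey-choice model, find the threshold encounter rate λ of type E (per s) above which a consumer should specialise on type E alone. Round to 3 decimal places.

0.041 per s

The zero-one rule: include type F iff E₂/h₂ > λE₁/(1+λh₁). Equality gives the switch point.
λE₁h₂ = E₂ + λE₂h₁ ⇒ λ = E₂/(E₁h₂ − E₂h₁) = 19.7/(938.5 − 453.1) = 0.04058 per s.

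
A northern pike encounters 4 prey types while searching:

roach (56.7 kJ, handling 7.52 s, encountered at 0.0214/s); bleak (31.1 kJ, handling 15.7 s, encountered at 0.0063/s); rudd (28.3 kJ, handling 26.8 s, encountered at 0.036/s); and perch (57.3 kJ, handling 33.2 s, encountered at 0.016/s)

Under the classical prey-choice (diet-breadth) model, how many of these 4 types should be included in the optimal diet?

E/h in descending order: roach 7.54, bleak 1.98, perch 1.73, rudd 1.06 kJ/s. The optimal diet is the largest prefix of this list for which every included type satisfies E_i/h_i > R on the types above it.
Rate on top 1: 1.045. bleak: 1.98 > 1.045 → include.
Rate on top 2: 1.119. perch: 1.73 > 1.119 → include.
Rate on top 3: 1.299. rudd: 1.06 < 1.299 → exclude; stop.
Optimal diet: roach, bleak, perch — 3 of 4 types.

3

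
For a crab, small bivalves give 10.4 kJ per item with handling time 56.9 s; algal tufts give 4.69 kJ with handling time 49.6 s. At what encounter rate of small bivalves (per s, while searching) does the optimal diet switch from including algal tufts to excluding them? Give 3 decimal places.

At the threshold, the rate on small bivalves alone equals the profitability of algal tufts: λ·10.4/(1 + λ·56.9) = 4.69/49.6 = 0.09456.
Rearranging, λ(10.4 − 0.09456×56.9) = 0.09456, so λ = 0.09456/5.02 = 0.01884 per s.

0.019 per s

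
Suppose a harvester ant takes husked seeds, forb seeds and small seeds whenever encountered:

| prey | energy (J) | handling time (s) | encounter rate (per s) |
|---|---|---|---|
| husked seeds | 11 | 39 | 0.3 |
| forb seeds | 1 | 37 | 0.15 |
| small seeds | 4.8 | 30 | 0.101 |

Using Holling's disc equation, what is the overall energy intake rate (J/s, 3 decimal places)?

R = (0.3×11 + 0.15×1 + 0.101×4.8) / (1 + 0.3×39 + 0.15×37 + 0.101×30) = 3.935/21.28 = 0.1849 J/s.

0.185 J/s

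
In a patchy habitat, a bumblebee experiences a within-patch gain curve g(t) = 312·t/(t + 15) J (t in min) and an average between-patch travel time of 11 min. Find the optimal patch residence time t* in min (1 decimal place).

12.8 min

By the marginal value theorem, leave when the instantaneous gain rate g'(t) equals the habitat-wide average g(t)/(T + t).
g'(t) = 312·15/(t + 15)². Setting 312·15/(t+15)² = 312t/[(t+15)(11+t)] gives 15(11+t) = t(t+15), so t² = 15×11 = 165.
t* = √165 = 12.85 min.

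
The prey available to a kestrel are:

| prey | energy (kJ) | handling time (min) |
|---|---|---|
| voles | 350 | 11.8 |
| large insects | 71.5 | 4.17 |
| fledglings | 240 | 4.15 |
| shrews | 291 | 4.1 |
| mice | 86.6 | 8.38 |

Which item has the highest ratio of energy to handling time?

shrews

Profitability E/h (kJ/min): voles = 350/11.8 = 29.7, large insects = 71.5/4.17 = 17.1, fledglings = 240/4.15 = 57.8, shrews = 291/4.1 = 71, mice = 86.6/8.38 = 10.3.
Ranked: shrews > fledglings > voles > large insects > mice.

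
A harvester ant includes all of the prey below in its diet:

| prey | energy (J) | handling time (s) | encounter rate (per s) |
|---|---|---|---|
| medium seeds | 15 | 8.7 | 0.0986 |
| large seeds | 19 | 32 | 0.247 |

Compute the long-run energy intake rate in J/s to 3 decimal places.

0.632 J/s

R = Σλ_iE_i / (1 + Σλ_ih_i)
Numerator: 0.0986×15 + 0.247×19 = 6.172
Denominator: 1 + 0.0986×8.7 + 0.247×32 = 9.762
R = 6.172/9.762 = 0.6323 J/s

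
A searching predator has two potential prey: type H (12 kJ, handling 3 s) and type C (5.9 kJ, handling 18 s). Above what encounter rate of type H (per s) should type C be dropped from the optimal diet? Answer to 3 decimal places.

Drop type C once their profitability E₂/h₂ falls below the rate achievable on type H alone: E₂/h₂ = λE₁/(1 + λh₁).
Solve for λ: λE₁h₂ = E₂(1 + λh₁) → λ(E₁h₂ − E₂h₁) = E₂ → λ = E₂/(E₁h₂ − E₂h₁).
λ = 5.9/(12×18 − 5.9×3) = 5.9/198.3 = 0.02975 per s.

0.030 per s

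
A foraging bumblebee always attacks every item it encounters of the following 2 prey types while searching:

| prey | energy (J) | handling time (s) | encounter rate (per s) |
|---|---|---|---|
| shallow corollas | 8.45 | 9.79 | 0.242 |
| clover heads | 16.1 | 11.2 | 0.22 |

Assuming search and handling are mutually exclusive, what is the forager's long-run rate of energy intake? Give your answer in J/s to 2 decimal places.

Energy encountered per unit search time: 0.242×8.45 + 0.22×16.1 = 5.587 J/s.
Handling time per unit search time: 0.242×9.79 + 0.22×11.2 = 4.833.
Rate = 5.587/(1 + 4.833) = 0.9578 J/s.

0.96 J/s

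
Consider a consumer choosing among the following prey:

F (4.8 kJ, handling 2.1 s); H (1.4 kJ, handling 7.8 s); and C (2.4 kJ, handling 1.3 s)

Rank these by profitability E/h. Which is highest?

In descending order of E/h:
F: 4.8/2.1 = 2.29 kJ/s
C: 2.4/1.3 = 1.85 kJ/s
H: 1.4/7.8 = 0.179 kJ/s

F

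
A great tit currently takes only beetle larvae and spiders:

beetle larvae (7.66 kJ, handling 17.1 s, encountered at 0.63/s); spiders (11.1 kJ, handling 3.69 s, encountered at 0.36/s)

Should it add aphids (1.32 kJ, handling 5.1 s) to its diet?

No

On beetle larvae and spiders alone, R = ΣλE/(1+Σλh) = 8.822/13.1 = 0.6733 kJ/s.
Profitability of aphids: 1.32/5.1 = 0.2588 kJ/s.
Since 0.2588 < R, time spent handling aphids is better spent searching.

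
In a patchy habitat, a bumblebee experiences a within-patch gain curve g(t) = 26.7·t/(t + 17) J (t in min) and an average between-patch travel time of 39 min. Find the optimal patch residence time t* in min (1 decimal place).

By the marginal value theorem, leave when the instantaneous gain rate g'(t) equals the habitat-wide average g(t)/(T + t).
g'(t) = 26.7·17/(t + 17)². Setting 26.7·17/(t+17)² = 26.7t/[(t+17)(39+t)] gives 17(39+t) = t(t+17), so t² = 17×39 = 663.
t* = √663 = 25.75 min.

25.7 min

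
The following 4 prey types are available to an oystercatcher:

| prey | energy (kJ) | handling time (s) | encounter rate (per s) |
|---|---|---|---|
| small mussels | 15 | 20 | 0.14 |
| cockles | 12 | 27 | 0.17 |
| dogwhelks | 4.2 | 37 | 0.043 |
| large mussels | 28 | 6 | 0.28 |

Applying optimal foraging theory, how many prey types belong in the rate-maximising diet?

1

Profitabilities (E/h, kJ/s): large mussels 4.67, small mussels 0.75, cockles 0.444, dogwhelks 0.114. Add prey in this order while the next type's profitability exceeds the intake rate on those already taken.
Rate on top 1: 2.925. small mussels: 0.75 < 2.925 → exclude; stop.
Optimal diet: large mussels — 1 of 4 types.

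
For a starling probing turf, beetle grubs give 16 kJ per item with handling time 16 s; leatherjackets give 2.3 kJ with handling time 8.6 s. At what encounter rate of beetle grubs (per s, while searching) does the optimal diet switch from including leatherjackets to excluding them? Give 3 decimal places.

0.023 per s

At the threshold, the rate on beetle grubs alone equals the profitability of leatherjackets: λ·16/(1 + λ·16) = 2.3/8.6 = 0.2674.
Rearranging, λ(16 − 0.2674×16) = 0.2674, so λ = 0.2674/11.72 = 0.02282 per s.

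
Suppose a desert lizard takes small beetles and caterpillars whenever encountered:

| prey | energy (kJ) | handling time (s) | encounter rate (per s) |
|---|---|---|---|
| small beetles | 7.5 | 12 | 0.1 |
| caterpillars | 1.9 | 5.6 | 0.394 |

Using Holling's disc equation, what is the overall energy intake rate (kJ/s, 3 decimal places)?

0.340 kJ/s

R = Σλ_iE_i / (1 + Σλ_ih_i)
Numerator: 0.1×7.5 + 0.394×1.9 = 1.499
Denominator: 1 + 0.1×12 + 0.394×5.6 = 4.406
R = 1.499/4.406 = 0.3401 kJ/s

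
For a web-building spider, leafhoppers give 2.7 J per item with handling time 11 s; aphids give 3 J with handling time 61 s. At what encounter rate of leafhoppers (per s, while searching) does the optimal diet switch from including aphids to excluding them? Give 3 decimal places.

The zero-one rule: include aphids iff E₂/h₂ > λE₁/(1+λh₁). Equality gives the switch point.
λE₁h₂ = E₂ + λE₂h₁ ⇒ λ = E₂/(E₁h₂ − E₂h₁) = 3/(164.7 − 33) = 0.02278 per s.

0.023 per s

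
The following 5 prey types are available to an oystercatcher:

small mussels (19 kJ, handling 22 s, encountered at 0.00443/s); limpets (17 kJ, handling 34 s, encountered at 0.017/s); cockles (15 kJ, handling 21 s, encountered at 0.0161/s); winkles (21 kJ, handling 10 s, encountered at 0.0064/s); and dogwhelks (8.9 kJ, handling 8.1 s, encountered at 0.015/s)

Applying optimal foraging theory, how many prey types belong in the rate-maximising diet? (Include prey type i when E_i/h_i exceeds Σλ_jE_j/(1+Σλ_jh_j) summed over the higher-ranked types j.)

E/h in descending order: winkles 2.1, dogwhelks 1.1, small mussels 0.864, cockles 0.714, limpets 0.5 kJ/s. The optimal diet is the largest prefix of this list for which every included type satisfies E_i/h_i > R on the types above it.
Rate on top 1: 0.1263. dogwhelks: 1.1 > 0.1263 → include.
Rate on top 2: 0.226. small mussels: 0.864 > 0.226 → include.
Rate on top 3: 0.2744. cockles: 0.714 > 0.2744 → include.
Rate on top 4: 0.3662. limpets: 0.5 > 0.3662 → include.
Optimal diet: winkles, dogwhelks, small mussels, cockles, limpets — 5 of 5 types.

5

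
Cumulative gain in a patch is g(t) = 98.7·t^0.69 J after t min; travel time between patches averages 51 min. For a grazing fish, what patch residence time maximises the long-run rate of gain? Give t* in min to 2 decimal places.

By the marginal value theorem, leave when the instantaneous gain rate g'(t) equals the habitat-wide average g(t)/(T + t).
g'(t) = 0.69·98.7·t^-0.31. Setting 0.69·98.7·t^-0.31 = 98.7·t^0.69/(51+t) gives 0.69(51+t) = t, so 0.31·t = 0.69×51.
t* = 0.69×51/0.31 = 113.5 min.

113.52 min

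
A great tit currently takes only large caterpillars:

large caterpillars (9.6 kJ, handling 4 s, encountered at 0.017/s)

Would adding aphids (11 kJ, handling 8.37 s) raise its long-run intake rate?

Yes

Current rate: (0.017×9.6)/(1 + 0.017×4) = 0.1528 kJ/s.
Profitability of aphids: 11/8.37 = 1.314 kJ/s.
Since 1.314 > R, including aphids increases the long-run rate.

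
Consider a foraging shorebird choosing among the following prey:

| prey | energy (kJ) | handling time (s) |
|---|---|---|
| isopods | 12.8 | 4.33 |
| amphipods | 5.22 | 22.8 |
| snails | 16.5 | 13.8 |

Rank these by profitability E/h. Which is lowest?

amphipods

In descending order of E/h:
isopods: 12.8/4.33 = 2.96 kJ/s
snails: 16.5/13.8 = 1.2 kJ/s
amphipods: 5.22/22.8 = 0.229 kJ/s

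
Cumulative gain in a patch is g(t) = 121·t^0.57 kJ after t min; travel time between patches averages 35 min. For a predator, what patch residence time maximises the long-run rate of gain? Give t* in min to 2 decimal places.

Maximise g(t)/(T+t): set derivative to zero → g'(t)(T+t) = g(t).
g'(t) = 0.57·121·t^-0.43. Setting 0.57·121·t^-0.43 = 121·t^0.57/(35+t) gives 0.57(35+t) = t, so 0.43·t = 0.57×35.
t* = 0.57×35/0.43 = 46.4 min.

46.40 min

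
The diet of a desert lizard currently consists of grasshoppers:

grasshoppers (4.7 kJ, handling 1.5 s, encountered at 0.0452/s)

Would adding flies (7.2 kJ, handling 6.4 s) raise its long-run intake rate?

Yes

On grasshoppers alone, R = ΣλE/(1+Σλh) = 0.2124/1.068 = 0.199 kJ/s.
flies: E/h = 7.2/6.4 = 1.125 kJ/s.
1.125 > 0.199, so adding flies raises the average — include it.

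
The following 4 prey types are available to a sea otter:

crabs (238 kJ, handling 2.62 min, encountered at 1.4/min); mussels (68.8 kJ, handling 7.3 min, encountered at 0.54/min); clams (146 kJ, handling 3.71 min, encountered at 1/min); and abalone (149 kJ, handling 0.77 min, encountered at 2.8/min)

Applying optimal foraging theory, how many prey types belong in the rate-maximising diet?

E/h in descending order: abalone 194, crabs 90.8, clams 39.4, mussels 9.42 kJ/min. The optimal diet is the largest prefix of this list for which every included type satisfies E_i/h_i > R on the types above it.
Rate on top 1: 132.2. crabs: 90.8 < 132.2 → exclude; stop.
Optimal diet: abalone — 1 of 4 types.

1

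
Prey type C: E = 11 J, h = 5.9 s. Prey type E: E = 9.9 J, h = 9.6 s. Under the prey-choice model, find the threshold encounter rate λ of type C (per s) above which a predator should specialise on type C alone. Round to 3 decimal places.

0.210 per s

Drop type E once their profitability E₂/h₂ falls below the rate achievable on type C alone: E₂/h₂ = λE₁/(1 + λh₁).
Solve for λ: λE₁h₂ = E₂(1 + λh₁) → λ(E₁h₂ − E₂h₁) = E₂ → λ = E₂/(E₁h₂ − E₂h₁).
λ = 9.9/(11×9.6 − 9.9×5.9) = 9.9/47.19 = 0.2098 per s.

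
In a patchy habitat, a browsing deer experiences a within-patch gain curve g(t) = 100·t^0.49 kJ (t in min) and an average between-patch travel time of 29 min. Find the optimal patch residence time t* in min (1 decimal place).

Maximise g(t)/(T+t): set derivative to zero → g'(t)(T+t) = g(t).
g'(t) = 0.49·100·t^-0.51. Setting 0.49·100·t^-0.51 = 100·t^0.49/(29+t) gives 0.49(29+t) = t, so 0.51·t = 0.49×29.
t* = 0.49×29/0.51 = 27.86 min.

27.9 min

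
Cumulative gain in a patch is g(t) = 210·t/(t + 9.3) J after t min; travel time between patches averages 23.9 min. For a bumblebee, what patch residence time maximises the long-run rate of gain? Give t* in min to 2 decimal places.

By the marginal value theorem, leave when the instantaneous gain rate g'(t) equals the habitat-wide average g(t)/(T + t).
g'(t) = 210·9.3/(t + 9.3)². Setting 210·9.3/(t+9.3)² = 210t/[(t+9.3)(23.9+t)] gives 9.3(23.9+t) = t(t+9.3), so t² = 9.3×23.9 = 222.3.
t* = √222.3 = 14.91 min.

14.91 min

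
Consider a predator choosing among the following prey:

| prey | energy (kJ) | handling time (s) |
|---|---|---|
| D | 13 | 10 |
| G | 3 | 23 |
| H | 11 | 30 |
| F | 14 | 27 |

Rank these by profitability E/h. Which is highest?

D

Profitability E/h (kJ/s): D = 13/10 = 1.3, G = 3/23 = 0.13, H = 11/30 = 0.367, F = 14/27 = 0.519.
Ranked: D > F > H > G.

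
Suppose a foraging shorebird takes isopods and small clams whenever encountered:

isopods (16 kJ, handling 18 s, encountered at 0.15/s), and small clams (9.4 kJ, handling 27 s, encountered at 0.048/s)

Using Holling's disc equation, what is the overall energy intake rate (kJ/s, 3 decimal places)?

Energy encountered per unit search time: 0.15×16 + 0.048×9.4 = 2.851 kJ/s.
Handling time per unit search time: 0.15×18 + 0.048×27 = 3.996.
Rate = 2.851/(1 + 3.996) = 0.5707 kJ/s.

0.571 kJ/s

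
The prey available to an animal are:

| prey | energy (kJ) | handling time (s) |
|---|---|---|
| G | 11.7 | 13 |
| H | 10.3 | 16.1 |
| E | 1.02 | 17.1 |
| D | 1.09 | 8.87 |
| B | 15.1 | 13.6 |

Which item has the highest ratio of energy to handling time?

In descending order of E/h:
B: 15.1/13.6 = 1.11 kJ/s
G: 11.7/13 = 0.9 kJ/s
H: 10.3/16.1 = 0.64 kJ/s
D: 1.09/8.87 = 0.123 kJ/s
E: 1.02/17.1 = 0.0596 kJ/s

B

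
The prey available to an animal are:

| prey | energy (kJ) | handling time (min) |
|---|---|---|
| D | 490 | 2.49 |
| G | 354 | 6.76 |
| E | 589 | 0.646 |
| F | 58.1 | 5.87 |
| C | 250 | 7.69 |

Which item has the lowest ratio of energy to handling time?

In descending order of E/h:
E: 589/0.646 = 912 kJ/min
D: 490/2.49 = 197 kJ/min
G: 354/6.76 = 52.4 kJ/min
C: 250/7.69 = 32.5 kJ/min
F: 58.1/5.87 = 9.9 kJ/min

F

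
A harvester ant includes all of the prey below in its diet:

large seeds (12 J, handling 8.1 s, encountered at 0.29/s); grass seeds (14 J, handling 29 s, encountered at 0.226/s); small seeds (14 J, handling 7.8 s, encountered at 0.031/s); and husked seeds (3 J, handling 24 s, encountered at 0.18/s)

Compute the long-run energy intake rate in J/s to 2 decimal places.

0.53 J/s

Energy encountered per unit search time: 0.29×12 + 0.226×14 + 0.031×14 + 0.18×3 = 7.618 J/s.
Handling time per unit search time: 0.29×8.1 + 0.226×29 + 0.031×7.8 + 0.18×24 = 13.46.
Rate = 7.618/(1 + 13.46) = 0.5267 J/s.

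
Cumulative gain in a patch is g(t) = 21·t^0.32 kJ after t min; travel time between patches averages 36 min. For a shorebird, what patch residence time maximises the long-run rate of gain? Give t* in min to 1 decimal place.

By the marginal value theorem, leave when the instantaneous gain rate g'(t) equals the habitat-wide average g(t)/(T + t).
g'(t) = 0.32·21·t^-0.68. Setting 0.32·21·t^-0.68 = 21·t^0.32/(36+t) gives 0.32(36+t) = t, so 0.68·t = 0.32×36.
t* = 0.32×36/0.68 = 16.94 min.

16.9 min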